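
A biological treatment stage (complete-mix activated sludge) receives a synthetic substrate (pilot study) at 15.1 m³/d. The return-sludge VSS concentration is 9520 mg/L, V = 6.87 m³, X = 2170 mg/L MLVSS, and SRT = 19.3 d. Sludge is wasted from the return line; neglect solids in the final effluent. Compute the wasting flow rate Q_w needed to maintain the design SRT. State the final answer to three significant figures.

Wasting from the return line (neglecting effluent solids): Q_w = V·X / (θ_c·X_r) = 6.870 × 2170 / (19.3 × 9520) = 0.08114 m³/d.

Q_w ≈ 0.0811 m³/d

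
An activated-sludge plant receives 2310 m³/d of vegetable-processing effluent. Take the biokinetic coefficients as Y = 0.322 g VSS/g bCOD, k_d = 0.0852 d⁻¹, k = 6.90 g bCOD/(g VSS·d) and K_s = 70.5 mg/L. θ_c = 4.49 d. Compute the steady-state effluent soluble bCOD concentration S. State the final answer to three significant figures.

For a completely mixed reactor with recycle the Lawrence–McCarty relation gives S = K_s·(1 + k_d·θ_c) / [θ_c·(Y·k − k_d) − 1] = 70.5 × (1 + 0.0852 × 4.49) / [4.49 × (0.322 × 6.90 − 0.0852) − 1] = 97.47 / 8.593 = 11.34 mg/L.

S ≈ 11.3 mg/L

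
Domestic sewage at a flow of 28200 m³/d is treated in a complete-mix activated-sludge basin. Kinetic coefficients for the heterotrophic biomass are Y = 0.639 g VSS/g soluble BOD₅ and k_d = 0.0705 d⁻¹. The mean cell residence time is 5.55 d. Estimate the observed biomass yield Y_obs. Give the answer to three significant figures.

Y_obs ≈ 0.459 g VSS/g soluble BOD₅

The observed yield is Y_obs = Y/(1 + k_d·θ_c) = 0.639 / (1 + 0.0705 × 5.55) = 0.639 / 1.391 = 0.4593 g VSS per g soluble BOD₅ removed.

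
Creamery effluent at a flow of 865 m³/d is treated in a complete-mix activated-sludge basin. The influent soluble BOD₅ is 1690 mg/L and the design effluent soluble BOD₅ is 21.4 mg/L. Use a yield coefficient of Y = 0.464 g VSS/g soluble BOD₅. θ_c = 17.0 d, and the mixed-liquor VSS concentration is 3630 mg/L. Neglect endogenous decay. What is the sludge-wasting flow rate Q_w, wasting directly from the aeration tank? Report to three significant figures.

V·X = Y·Q·ΔS·θ_c gives V = 0.464 × 865 × (1690 − 21.4) × 17.0 / 3630 = 3136 m³.
For wasting at MLVSS concentration, Q_w = V/θ_c = 3136/17.0 = 184.5 m³/d.

Q_w ≈ 184 m³/d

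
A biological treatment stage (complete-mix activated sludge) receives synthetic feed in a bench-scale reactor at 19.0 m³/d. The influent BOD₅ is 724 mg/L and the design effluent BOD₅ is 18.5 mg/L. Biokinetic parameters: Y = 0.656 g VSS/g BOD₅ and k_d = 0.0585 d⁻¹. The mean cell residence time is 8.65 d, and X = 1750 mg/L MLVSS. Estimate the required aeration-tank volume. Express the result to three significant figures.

Steady-state biomass mass balance: V·X·(1 + k_d·θ_c) = Y·Q·(S₀ − S)·θ_c, so V = 0.656 × 19.0 × (724 − 18.5) × 8.65 / [1750 × (1 + 0.0585 × 8.65)] = 7.61×10^4 / 2636 = 28.86 m³.

V ≈ 28.9 m³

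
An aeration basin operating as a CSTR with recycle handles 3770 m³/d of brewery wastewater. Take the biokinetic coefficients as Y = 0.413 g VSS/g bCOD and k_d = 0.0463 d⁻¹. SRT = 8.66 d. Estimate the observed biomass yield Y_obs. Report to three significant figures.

Correct the yield for decay: Y_obs = Y/(1 + k_d θ_c) = 0.413 / (1 + 0.0463 × 8.66) = 0.413 / 1.401 = 0.2948.

Y_obs ≈ 0.295 g VSS/g bCOD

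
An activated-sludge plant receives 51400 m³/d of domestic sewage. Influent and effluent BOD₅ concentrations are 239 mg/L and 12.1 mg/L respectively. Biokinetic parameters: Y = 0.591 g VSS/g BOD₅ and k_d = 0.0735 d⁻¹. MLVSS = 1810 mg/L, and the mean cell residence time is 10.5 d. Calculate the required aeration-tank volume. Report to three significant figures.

V ≈ 22600 m³

From the SRT design equation V = Y Q (S₀−S) θ_c / [X (1 + k_d θ_c)] = 0.591 × 51400 × (239 − 12.1) × 10.5 / [1810 × (1 + 0.0735 × 10.5)] = 7.24×10^7 / 3207 = 22568 m³.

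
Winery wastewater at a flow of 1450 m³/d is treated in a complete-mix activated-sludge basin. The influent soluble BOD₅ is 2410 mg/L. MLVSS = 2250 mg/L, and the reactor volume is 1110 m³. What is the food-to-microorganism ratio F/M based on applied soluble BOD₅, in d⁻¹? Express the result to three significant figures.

F/M = applied load / biomass = Q·S₀/(V·X) = 1450 × 2410 / (1110 × 2250) = 1.399 d⁻¹.

F/M ≈ 1.40 d⁻¹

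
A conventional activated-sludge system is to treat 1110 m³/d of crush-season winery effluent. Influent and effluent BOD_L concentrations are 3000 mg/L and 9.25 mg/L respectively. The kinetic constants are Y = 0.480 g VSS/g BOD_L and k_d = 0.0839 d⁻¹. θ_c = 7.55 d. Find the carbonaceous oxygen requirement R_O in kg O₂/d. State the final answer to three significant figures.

R_O ≈ 1930 kg O₂/d

Y_obs = Y / (1 + k_d θ_c) = 0.480 / (1 + 0.0839 × 7.55) = 0.480 / 1.633 = 0.2939.
Mass of BOD_L removed per day: Q(S₀ − S) = 1110 × 2991 g/m³ = 3320 kg/d.
Biomass synthesised: P_X = Y_obs × 3320 = 975.5 kg VSS/d.
R_O = Q·ΔS − 1.42 P_X = 3320 − 1385 = 1934 kg O₂/d.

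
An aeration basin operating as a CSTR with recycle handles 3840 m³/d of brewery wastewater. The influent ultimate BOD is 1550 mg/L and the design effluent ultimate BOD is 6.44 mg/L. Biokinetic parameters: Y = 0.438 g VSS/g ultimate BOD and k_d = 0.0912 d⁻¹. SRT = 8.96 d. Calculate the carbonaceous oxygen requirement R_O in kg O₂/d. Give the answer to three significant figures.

Observed yield with endogenous decay: Y_obs = Y / (1 + k_d·θ_c) = 0.438 / (1 + 0.0912 × 8.96) = 0.438 / 1.817 = 0.2410 g VSS/g ultimate BOD.
Substrate removed = Q·(S₀ − S) = 3840 m³/d × (1550 − 6.44) g/m³ = 5.93×10^6 g/d = 5927 kg/d.
Biomass synthesised: P_X = Y_obs × 5927 = 1429 kg VSS/d.
R_O = Q·ΔS − 1.42 P_X = 5927 − 2029 = 3899 kg O₂/d.

R_O ≈ 3900 kg O₂/d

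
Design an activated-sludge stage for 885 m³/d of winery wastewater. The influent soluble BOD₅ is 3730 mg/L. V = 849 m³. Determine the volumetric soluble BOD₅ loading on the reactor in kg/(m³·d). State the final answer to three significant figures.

Applied soluble BOD₅ load per unit volume = Q·S₀/V = (885 × 3730/1000)/849.0 = 3.888 kg soluble BOD₅·m⁻³·d⁻¹.

L_v ≈ 3.89 kg soluble BOD₅/(m³·d)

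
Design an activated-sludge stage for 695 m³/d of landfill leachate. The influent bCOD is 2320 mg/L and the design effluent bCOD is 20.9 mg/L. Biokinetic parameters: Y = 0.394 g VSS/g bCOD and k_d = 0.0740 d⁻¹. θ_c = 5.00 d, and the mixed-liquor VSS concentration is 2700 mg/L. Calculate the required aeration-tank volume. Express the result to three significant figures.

Rearranging the biomass balance for a CMAS with decay, V = Y·Q·ΔS·θ_c / [X·(1+k_d θ_c)] = 0.394 × 695 × (2320 − 20.9) × 5.00 / [2700 × (1 + 0.0740 × 5.00)] = 3.15×10^6 / 3699 = 851.0 m³.

V ≈ 851 m³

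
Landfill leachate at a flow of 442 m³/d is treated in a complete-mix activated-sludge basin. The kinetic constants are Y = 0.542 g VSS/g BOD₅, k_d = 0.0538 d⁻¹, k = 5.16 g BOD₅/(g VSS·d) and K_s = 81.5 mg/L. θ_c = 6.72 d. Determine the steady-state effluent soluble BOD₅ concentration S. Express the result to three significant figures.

S ≈ 6.37 mg/L

For a completely mixed reactor with recycle the Lawrence–McCarty relation gives S = K_s·(1 + k_d·θ_c) / [θ_c·(Y·k − k_d) − 1] = 81.5 × (1 + 0.0538 × 6.72) / [6.72 × (0.542 × 5.16 − 0.0538) − 1] = 111.0 / 17.43 = 6.365 mg/L.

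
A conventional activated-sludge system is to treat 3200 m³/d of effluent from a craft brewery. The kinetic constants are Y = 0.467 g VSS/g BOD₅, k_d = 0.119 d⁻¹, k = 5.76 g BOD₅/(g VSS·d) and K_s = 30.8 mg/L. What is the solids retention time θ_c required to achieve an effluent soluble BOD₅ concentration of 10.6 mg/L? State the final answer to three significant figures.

Specific growth rate at S = 10.6 mg/L: μ = YkS/(K_s+S) = 0.467·5.76·10.6/(30.8+10.6) = 0.6887 d⁻¹.
θ_c = 1/(μ − k_d) = 1/(0.6887 − 0.119) = 1/0.5697 = 1.755 d.

θ_c ≈ 1.76 d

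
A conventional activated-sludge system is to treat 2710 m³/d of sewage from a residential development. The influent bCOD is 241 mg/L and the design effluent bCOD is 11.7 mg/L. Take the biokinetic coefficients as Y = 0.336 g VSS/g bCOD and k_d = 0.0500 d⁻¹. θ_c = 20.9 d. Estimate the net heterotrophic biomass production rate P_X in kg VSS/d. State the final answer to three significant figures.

Observed yield with endogenous decay: Y_obs = Y / (1 + k_d·θ_c) = 0.336 / (1 + 0.0500 × 20.9) = 0.336 / 2.045 = 0.1643 g VSS/g bCOD.
Mass of bCOD removed per day: Q(S₀ − S) = 2710 × 229.3 g/m³ = 621.4 kg/d.
Net biomass production P_X = Y_obs × Q·(S₀ − S) = 0.1643 × 621.4 = 102.1 kg VSS/d.

P_X ≈ 102 kg VSS/d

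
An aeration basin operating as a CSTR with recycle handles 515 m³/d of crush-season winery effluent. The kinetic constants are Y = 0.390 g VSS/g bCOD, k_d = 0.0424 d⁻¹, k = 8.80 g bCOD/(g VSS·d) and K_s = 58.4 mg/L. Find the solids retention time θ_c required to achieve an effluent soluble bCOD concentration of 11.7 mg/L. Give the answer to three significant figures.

θ_c ≈ 1.89 d

From 1/θ_c = Y·k·S/(K_s + S) − k_d: Y·k·S/(K_s+S) = 0.390 × 8.80 × 11.7 / (58.4 + 11.7) = 0.5728 d⁻¹.
θ_c = 1/(μ − k_d) = 1/(0.5728 − 0.0424) = 1/0.5304 = 1.885 d.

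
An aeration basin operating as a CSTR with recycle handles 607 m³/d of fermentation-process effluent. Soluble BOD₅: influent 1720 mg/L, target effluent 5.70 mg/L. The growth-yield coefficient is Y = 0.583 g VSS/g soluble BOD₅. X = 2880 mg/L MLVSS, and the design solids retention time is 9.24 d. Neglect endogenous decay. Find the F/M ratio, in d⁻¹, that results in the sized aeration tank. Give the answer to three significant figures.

With k_d = 0 the design equation reduces to V = Y Q (S₀−S) θ_c / X = 0.583 × 607 × (1720 − 5.70) × 9.24 / 2880 = 1946 m³.
F/M = Q·S₀ / (V·X) = 607 × 1720 / (1946 × 2880) = 0.1863 g soluble BOD₅·(g VSS·d)⁻¹.

F/M ≈ 0.186 d⁻¹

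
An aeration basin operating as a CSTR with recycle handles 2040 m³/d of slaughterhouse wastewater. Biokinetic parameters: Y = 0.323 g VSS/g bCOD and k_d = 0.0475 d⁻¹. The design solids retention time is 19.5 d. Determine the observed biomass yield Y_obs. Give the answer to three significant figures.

Y_obs ≈ 0.168 g VSS/g bCOD

The observed yield is Y_obs = Y/(1 + k_d·θ_c) = 0.323 / (1 + 0.0475 × 19.5) = 0.323 / 1.926 = 0.1677 g VSS per g bCOD removed.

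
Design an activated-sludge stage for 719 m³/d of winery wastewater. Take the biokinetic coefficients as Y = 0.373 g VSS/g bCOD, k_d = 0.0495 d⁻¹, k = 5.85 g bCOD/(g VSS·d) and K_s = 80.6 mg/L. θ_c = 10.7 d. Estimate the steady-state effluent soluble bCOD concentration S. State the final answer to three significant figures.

S ≈ 5.65 mg/L

Effluent substrate depends only on kinetics and SRT: S = K_s(1 + k_d θ_c) / [θ_c(Yk − k_d) − 1] = 80.6 × (1 + 0.0495 × 10.7) / [10.7 × (0.373 × 5.85 − 0.0495) − 1] = 123.3 / 21.82 = 5.651 mg/L.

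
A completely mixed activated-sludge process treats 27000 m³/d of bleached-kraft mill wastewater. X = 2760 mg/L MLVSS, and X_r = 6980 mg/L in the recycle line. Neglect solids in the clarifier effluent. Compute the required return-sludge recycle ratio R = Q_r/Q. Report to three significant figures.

R ≈ 0.654

R = Q_r/Q = X/(X_r − X) = 2760 / (6980 − 2760) = 0.6540.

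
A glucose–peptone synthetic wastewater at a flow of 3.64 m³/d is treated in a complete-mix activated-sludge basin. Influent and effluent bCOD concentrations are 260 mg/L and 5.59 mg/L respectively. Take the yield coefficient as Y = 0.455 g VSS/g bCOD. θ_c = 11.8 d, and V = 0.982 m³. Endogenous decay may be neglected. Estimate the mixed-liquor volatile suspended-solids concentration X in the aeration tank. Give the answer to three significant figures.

From V·X = Y·Q·(S₀ − S)·θ_c (decay neglected): X = 0.455 × 3.64 × (260 − 5.59) × 11.8 / 0.982 = 5063 mg/L.

X ≈ 5060 mg/L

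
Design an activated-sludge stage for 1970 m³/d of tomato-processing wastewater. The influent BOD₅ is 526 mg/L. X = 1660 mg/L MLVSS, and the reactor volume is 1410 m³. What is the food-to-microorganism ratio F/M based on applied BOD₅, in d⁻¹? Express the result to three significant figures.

F/M ≈ 0.443 d⁻¹

F/M = applied load / biomass = Q·S₀/(V·X) = 1970 × 526 / (1410 × 1660) = 0.4427 d⁻¹.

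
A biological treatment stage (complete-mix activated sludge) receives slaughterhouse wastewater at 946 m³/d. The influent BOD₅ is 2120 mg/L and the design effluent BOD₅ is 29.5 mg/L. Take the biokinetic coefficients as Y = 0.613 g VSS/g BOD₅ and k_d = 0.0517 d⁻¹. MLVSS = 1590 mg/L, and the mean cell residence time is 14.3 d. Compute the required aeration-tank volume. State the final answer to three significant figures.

From the SRT design equation V = Y Q (S₀−S) θ_c / [X (1 + k_d θ_c)] = 0.613 × 946 × (2120 − 29.5) × 14.3 / [1590 × (1 + 0.0517 × 14.3)] = 1.73×10^7 / 2766 = 6269 m³.

V ≈ 6270 m³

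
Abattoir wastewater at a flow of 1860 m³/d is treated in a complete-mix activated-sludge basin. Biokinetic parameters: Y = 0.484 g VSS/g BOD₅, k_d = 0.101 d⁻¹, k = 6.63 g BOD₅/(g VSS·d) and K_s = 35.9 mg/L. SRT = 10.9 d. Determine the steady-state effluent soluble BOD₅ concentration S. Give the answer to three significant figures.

S ≈ 2.29 mg/L

For a completely mixed reactor with recycle the Lawrence–McCarty relation gives S = K_s·(1 + k_d·θ_c) / [θ_c·(Y·k − k_d) − 1] = 35.9 × (1 + 0.101 × 10.9) / [10.9 × (0.484 × 6.63 − 0.101) − 1] = 75.42 / 32.88 = 2.294 mg/L.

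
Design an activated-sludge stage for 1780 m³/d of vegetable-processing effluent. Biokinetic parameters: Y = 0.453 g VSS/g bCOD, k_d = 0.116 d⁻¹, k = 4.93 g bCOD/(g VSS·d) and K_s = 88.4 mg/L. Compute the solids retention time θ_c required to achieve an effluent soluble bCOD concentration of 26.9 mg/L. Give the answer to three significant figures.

θ_c ≈ 2.47 d

From 1/θ_c = Y·k·S/(K_s + S) − k_d: Y·k·S/(K_s+S) = 0.453 × 4.93 × 26.9 / (88.4 + 26.9) = 0.5210 d⁻¹.
θ_c = 1/(μ − k_d) = 1/(0.5210 − 0.116) = 1/0.4050 = 2.469 d.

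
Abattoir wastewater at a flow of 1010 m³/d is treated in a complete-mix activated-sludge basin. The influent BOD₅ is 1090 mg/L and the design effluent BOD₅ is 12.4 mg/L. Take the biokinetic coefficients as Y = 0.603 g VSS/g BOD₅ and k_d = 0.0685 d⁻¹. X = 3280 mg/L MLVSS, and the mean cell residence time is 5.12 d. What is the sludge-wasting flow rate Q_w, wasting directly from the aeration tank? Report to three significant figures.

Q_w ≈ 148 m³/d

Steady-state biomass mass balance: V·X·(1 + k_d·θ_c) = Y·Q·(S₀ − S)·θ_c, so V = 0.603 × 1010 × (1090 − 12.4) × 5.12 / [3280 × (1 + 0.0685 × 5.12)] = 3.36×10^6 / 4430 = 758.5 m³.
For wasting at MLVSS concentration, Q_w = V/θ_c = 758.5/5.12 = 148.1 m³/d.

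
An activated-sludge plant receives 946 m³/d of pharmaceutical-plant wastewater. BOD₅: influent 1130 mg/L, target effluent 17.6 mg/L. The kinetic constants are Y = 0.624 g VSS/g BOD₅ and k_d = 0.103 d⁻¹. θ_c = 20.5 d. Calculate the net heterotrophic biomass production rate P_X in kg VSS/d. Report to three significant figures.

Y_obs = Y / (1 + k_d θ_c) = 0.624 / (1 + 0.103 × 20.5) = 0.624 / 3.111 = 0.2005.
ΔS = 1130 − 17.6 = 1112 mg/L, so the substrate removal rate is 946 × 1112/1000 = 1052 kg BOD₅/d.
So the net sludge growth is P_X = 0.2005 × 1052 = 211.0 kg VSS/d.

P_X ≈ 211 kg VSS/d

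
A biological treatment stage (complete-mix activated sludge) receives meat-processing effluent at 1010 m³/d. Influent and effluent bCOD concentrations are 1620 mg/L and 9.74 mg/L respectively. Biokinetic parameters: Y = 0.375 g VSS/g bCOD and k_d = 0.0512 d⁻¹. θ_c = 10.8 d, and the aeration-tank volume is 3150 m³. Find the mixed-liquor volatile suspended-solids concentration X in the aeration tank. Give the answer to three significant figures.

X ≈ 1350 mg/L

Solving the biomass balance for X: X = Y Q (S₀−S) θ_c / [V (1+k_d θ_c)] = 0.375 × 1010 × (1620 − 9.74) × 10.8 / [3150 × (1 + 0.0512 × 10.8)] = 1346 mg/L.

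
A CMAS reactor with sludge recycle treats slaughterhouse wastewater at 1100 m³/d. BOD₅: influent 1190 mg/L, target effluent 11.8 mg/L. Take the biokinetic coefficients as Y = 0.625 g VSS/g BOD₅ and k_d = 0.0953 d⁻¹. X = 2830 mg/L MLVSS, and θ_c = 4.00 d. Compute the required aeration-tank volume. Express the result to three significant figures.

From the SRT design equation V = Y Q (S₀−S) θ_c / [X (1 + k_d θ_c)] = 0.625 × 1100 × (1190 − 11.8) × 4.00 / [2830 × (1 + 0.0953 × 4.00)] = 3.24×10^6 / 3909 = 828.9 m³.

V ≈ 829 m³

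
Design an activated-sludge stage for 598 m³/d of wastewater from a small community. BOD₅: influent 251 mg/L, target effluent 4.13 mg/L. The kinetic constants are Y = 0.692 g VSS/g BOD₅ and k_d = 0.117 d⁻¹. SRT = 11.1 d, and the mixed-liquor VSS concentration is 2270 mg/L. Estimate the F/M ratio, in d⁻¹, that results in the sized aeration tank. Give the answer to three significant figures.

F/M ≈ 0.304 d⁻¹

From the SRT design equation V = Y Q (S₀−S) θ_c / [X (1 + k_d θ_c)] = 0.692 × 598 × (251 − 4.13) × 11.1 / [2270 × (1 + 0.117 × 11.1)] = 1.13×10^6 / 5218 = 217.3 m³.
F/M = applied load / biomass = Q·S₀/(V·X) = 598 × 251 / (217.3 × 2270) = 0.3043 d⁻¹.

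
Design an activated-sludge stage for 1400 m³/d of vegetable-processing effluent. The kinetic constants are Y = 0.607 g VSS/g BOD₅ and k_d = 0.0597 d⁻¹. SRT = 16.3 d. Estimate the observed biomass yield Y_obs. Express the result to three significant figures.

Y_obs ≈ 0.308 g VSS/g BOD₅

Y_obs = Y / (1 + k_d θ_c) = 0.607 / (1 + 0.0597 × 16.3) = 0.607 / 1.973 = 0.3076.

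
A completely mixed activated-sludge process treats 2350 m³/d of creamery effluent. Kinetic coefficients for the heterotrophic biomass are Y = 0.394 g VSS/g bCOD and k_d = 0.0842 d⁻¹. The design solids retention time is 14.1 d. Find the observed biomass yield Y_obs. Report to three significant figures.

Y_obs ≈ 0.180 g VSS/g bCOD

Correct the yield for decay: Y_obs = Y/(1 + k_d θ_c) = 0.394 / (1 + 0.0842 × 14.1) = 0.394 / 2.187 = 0.1801.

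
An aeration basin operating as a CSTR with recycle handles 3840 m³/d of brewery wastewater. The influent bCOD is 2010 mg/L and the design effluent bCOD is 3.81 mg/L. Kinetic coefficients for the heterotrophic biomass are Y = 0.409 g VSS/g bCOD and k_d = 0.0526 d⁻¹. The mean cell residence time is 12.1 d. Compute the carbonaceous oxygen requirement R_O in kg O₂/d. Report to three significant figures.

Correct the yield for decay: Y_obs = Y/(1 + k_d θ_c) = 0.409 / (1 + 0.0526 × 12.1) = 0.409 / 1.636 = 0.2499.
Q·(S₀ − S) = 3840 × (2010 − 3.81) × 10⁻³ = 7704 kg/d removed.
P_X = Y_obs·Q·(S₀ − S) = 0.2499 × 7704 = 1925 kg VSS/d.
R_O = Q·(S₀ − S) − 1.42·P_X = 7704 − 1.42 × 1925 = 4970 kg O₂/d.

R_O ≈ 4970 kg O₂/d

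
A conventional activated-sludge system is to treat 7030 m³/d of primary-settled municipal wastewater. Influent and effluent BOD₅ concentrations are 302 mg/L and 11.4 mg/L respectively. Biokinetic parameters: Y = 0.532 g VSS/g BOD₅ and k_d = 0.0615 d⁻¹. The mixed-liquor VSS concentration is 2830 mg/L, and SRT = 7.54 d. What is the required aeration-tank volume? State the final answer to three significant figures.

From the SRT design equation V = Y Q (S₀−S) θ_c / [X (1 + k_d θ_c)] = 0.532 × 7030 × (302 − 11.4) × 7.54 / [2830 × (1 + 0.0615 × 7.54)] = 8.19×10^6 / 4142 = 1978 m³.

V ≈ 1980 m³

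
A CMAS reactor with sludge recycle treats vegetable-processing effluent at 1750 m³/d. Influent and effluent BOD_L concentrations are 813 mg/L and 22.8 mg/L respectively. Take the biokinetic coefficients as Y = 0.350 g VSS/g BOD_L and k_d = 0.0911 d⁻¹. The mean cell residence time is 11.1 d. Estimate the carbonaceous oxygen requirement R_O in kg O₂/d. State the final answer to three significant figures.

The observed yield is Y_obs = Y/(1 + k_d·θ_c) = 0.350 / (1 + 0.0911 × 11.1) = 0.350 / 2.011 = 0.1740 g VSS per g BOD_L removed.
Q·(S₀ − S) = 1750 × (813 − 22.8) × 10⁻³ = 1383 kg/d removed.
Biomass synthesised: P_X = Y_obs × 1383 = 240.6 kg VSS/d.
R_O = Q·(S₀ − S) − 1.42·P_X = 1383 − 1.42 × 240.6 = 1041 kg O₂/d.

R_O ≈ 1040 kg O₂/d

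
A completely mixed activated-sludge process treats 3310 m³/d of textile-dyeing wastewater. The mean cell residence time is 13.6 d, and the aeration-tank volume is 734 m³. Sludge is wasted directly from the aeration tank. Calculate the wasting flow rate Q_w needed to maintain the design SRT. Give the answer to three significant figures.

For wasting at MLVSS concentration, Q_w = V/θ_c = 734.0/13.6 = 53.97 m³/d.

Q_w ≈ 54.0 m³/d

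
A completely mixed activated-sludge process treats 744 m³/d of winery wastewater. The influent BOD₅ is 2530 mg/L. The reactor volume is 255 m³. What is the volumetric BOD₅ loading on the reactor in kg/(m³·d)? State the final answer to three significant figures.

L_v ≈ 7.38 kg BOD₅/(m³·d)

Applied BOD₅ load per unit volume = Q·S₀/V = (744 × 2530/1000)/255.0 = 7.382 kg BOD₅·m⁻³·d⁻¹.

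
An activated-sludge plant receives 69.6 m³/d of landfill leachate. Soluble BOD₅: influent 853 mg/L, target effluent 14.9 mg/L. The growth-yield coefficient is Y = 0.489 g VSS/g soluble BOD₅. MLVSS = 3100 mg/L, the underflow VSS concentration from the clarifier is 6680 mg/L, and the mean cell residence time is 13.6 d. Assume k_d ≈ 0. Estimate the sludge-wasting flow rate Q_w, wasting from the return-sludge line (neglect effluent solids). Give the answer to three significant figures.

V·X = Y·Q·ΔS·θ_c gives V = 0.489 × 69.6 × (853 − 14.9) × 13.6 / 3100 = 125.1 m³.
Wasting from the return line (neglecting effluent solids): Q_w = V·X / (θ_c·X_r) = 125.1 × 3100 / (13.6 × 6680) = 4.270 m³/d.

Q_w ≈ 4.27 m³/d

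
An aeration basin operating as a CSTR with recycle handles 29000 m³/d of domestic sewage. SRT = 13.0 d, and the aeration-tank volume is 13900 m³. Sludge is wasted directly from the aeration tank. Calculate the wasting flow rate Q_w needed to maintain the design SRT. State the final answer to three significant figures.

With mixed-liquor wasting, θ_c = V/Q_w, so Q_w = V/θ_c = 13900/13.0 = 1069 m³/d.

Q_w ≈ 1070 m³/d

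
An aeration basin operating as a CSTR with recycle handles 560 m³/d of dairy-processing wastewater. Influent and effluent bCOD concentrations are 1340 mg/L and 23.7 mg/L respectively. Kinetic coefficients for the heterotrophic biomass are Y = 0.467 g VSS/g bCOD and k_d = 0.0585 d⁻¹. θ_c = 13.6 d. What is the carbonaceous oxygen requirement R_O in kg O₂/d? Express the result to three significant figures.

R_O ≈ 465 kg O₂/d

Observed yield with endogenous decay: Y_obs = Y / (1 + k_d·θ_c) = 0.467 / (1 + 0.0585 × 13.6) = 0.467 / 1.796 = 0.2601 g VSS/g bCOD.
ΔS = 1340 − 23.7 = 1316 mg/L, so the substrate removal rate is 560 × 1316/1000 = 737.1 kg bCOD/d.
Biomass synthesised: P_X = Y_obs × 737.1 = 191.7 kg VSS/d.
Carbonaceous O₂ demand = substrate oxidised − cell-mass equivalent = 737.1 − 1.42 × 191.7 = 464.9 kg O₂/d.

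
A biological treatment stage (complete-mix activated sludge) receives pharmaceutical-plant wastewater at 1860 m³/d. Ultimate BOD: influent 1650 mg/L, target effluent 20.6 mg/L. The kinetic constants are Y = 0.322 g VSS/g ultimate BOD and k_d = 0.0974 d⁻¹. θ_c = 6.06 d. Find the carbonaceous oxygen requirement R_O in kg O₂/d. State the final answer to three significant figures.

Correct the yield for decay: Y_obs = Y/(1 + k_d θ_c) = 0.322 / (1 + 0.0974 × 6.06) = 0.322 / 1.590 = 0.2025.
Q·(S₀ − S) = 1860 × (1650 − 20.6) × 10⁻³ = 3031 kg/d removed.
P_X = Y_obs·Q·(S₀ − S) = 0.2025 × 3031 = 613.7 kg VSS/d.
R_O = Q·(S₀ − S) − 1.42·P_X = 3031 − 1.42 × 613.7 = 2159 kg O₂/d.

R_O ≈ 2160 kg O₂/d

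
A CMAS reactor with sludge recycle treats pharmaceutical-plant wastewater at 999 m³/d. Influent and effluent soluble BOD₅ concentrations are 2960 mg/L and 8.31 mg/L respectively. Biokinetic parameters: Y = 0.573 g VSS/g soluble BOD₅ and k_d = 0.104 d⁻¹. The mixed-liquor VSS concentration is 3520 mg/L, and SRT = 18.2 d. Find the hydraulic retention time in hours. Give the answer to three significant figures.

τ ≈ 72.6 h

Steady-state biomass mass balance: V·X·(1 + k_d·θ_c) = Y·Q·(S₀ − S)·θ_c, so V = 0.573 × 999 × (2960 − 8.31) × 18.2 / [3520 × (1 + 0.104 × 18.2)] = 3.08×10^7 / 10183 = 3020 m³.
HRT = V/Q = 3020 m³ / 999 m³·d⁻¹ = 3.023 d × 24 = 72.55 h.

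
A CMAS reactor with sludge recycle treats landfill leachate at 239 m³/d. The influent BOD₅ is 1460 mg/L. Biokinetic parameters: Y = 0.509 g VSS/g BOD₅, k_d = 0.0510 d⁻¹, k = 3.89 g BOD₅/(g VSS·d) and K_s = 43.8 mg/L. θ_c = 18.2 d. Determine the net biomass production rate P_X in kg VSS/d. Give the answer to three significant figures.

Effluent substrate depends only on kinetics and SRT: S = K_s(1 + k_d θ_c) / [θ_c(Yk − k_d) − 1] = 43.8 × (1 + 0.0510 × 18.2) / [18.2 × (0.509 × 3.89 − 0.0510) − 1] = 84.46 / 34.11 = 2.476 mg/L.
The observed yield is Y_obs = Y/(1 + k_d·θ_c) = 0.509 / (1 + 0.0510 × 18.2) = 0.509 / 1.928 = 0.2640 g VSS per g BOD₅ removed.
Substrate removed = Q·(S₀ − S) = 239 m³/d × (1460 − 2.48) g/m³ = 3.48×10^5 g/d = 348.3 kg/d.
P_X = Y_obs · Q(S₀ − S) = 0.2640 × 348.3 = 91.96 kg VSS/d.

P_X ≈ 92.0 kg VSS/d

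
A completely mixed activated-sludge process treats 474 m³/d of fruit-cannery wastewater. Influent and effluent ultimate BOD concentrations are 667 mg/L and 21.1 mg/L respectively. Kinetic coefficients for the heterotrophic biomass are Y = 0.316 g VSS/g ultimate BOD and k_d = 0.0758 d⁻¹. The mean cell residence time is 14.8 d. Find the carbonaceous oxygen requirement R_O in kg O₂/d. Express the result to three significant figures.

R_O ≈ 241 kg O₂/d

Correct the yield for decay: Y_obs = Y/(1 + k_d θ_c) = 0.316 / (1 + 0.0758 × 14.8) = 0.316 / 2.122 = 0.1489.
Mass of ultimate BOD removed per day: Q(S₀ − S) = 474 × 645.9 g/m³ = 306.2 kg/d.
P_X = Y_obs·Q·(S₀ − S) = 0.1489 × 306.2 = 45.60 kg VSS/d.
R_O = Q·ΔS − 1.42 P_X = 306.2 − 64.75 = 241.4 kg O₂/d.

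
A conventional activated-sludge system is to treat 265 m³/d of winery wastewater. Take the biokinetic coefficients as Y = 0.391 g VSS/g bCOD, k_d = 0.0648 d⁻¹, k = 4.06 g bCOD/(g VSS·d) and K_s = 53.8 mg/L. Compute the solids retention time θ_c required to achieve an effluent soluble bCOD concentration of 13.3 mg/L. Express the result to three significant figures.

At the target effluent, Y k S/(K_s+S) = 0.391×4.06×13.3/67.10 = 0.3147 d⁻¹.
1/θ_c = 0.3147 − 0.0648 = 0.2499 d⁻¹, so θ_c = 4.002 d.

θ_c ≈ 4.00 d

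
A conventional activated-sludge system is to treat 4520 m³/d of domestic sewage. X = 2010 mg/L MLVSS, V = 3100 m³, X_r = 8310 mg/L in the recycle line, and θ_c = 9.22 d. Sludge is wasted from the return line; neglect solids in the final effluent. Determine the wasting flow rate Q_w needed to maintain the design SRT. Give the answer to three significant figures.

Wasting from the return line (neglecting effluent solids): Q_w = V·X / (θ_c·X_r) = 3100 × 2010 / (9.22 × 8310) = 81.33 m³/d.

Q_w ≈ 81.3 m³/d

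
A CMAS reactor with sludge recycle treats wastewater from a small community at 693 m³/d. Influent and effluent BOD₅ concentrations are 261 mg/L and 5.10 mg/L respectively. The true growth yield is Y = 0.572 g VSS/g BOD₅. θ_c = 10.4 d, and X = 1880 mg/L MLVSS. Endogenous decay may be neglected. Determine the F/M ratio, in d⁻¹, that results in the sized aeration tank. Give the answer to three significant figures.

With k_d = 0 the design equation reduces to V = Y Q (S₀−S) θ_c / X = 0.572 × 693 × (261 − 5.10) × 10.4 / 1880 = 561.1 m³.
F/M = Q·S₀ / (V·X) = 693 × 261 / (561.1 × 1880) = 0.1715 g BOD₅·(g VSS·d)⁻¹.

F/M ≈ 0.171 d⁻¹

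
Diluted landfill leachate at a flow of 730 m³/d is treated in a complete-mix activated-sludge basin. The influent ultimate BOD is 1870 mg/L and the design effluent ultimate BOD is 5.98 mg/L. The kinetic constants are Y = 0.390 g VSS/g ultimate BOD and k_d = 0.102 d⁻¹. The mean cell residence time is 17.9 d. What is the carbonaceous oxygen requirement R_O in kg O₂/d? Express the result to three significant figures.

Observed yield with endogenous decay: Y_obs = Y / (1 + k_d·θ_c) = 0.390 / (1 + 0.102 × 17.9) = 0.390 / 2.826 = 0.1380 g VSS/g ultimate BOD.
ΔS = 1870 − 5.98 = 1864 mg/L, so the substrate removal rate is 730 × 1864/1000 = 1361 kg ultimate BOD/d.
Biomass synthesised: P_X = Y_obs × 1361 = 187.8 kg VSS/d.
R_O = Q·ΔS − 1.42 P_X = 1361 − 266.7 = 1094 kg O₂/d.

R_O ≈ 1090 kg O₂/d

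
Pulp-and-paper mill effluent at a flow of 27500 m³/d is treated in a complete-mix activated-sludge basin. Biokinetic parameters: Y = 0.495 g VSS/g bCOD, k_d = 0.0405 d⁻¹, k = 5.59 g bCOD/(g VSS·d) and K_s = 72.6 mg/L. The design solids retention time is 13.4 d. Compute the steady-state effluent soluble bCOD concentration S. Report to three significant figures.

From the Monod/SRT balance for a CMAS, S = K_s·(1+k_d θ_c)/[θ_c·(Y k − k_d) − 1] = 72.6 × (1 + 0.0405 × 13.4) / [13.4 × (0.495 × 5.59 − 0.0405) − 1] = 112.0 / 35.54 = 3.152 mg/L.

S ≈ 3.15 mg/L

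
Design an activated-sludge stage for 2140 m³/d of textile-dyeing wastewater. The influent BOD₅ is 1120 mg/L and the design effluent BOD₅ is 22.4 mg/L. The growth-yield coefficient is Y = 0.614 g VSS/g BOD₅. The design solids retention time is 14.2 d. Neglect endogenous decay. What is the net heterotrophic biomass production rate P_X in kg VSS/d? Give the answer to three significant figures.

With endogenous decay neglected, the observed yield equals the true yield: Y_obs = Y = 0.614 g VSS/g BOD₅.
Q·(S₀ − S) = 2140 × (1120 − 22.4) × 10⁻³ = 2349 kg/d removed.
So the net sludge growth is P_X = 0.6140 × 2349 = 1442 kg VSS/d.

P_X ≈ 1440 kg VSS/d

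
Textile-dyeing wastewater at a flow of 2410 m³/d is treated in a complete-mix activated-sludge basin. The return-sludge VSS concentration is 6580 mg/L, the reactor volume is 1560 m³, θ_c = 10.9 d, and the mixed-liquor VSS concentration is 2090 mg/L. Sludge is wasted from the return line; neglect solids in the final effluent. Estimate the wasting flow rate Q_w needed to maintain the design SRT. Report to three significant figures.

Q_w = (V·X)/(θ_c X_r) = 1560 × 2090 / (10.9 × 6580) = 45.46 m³/d.

Q_w ≈ 45.5 m³/d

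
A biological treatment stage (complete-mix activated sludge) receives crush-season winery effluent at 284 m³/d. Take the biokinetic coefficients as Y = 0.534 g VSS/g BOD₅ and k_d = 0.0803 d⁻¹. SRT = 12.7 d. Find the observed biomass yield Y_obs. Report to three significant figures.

Correct the yield for decay: Y_obs = Y/(1 + k_d θ_c) = 0.534 / (1 + 0.0803 × 12.7) = 0.534 / 2.020 = 0.2644.

Y_obs ≈ 0.264 g VSS/g BOD₅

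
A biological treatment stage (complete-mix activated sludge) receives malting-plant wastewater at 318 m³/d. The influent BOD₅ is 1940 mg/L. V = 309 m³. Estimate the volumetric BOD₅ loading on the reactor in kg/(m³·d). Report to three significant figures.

Applied BOD₅ load per unit volume = Q·S₀/V = (318 × 1940/1000)/309.0 = 1.997 kg BOD₅·m⁻³·d⁻¹.

L_v ≈ 2.00 kg BOD₅/(m³·d)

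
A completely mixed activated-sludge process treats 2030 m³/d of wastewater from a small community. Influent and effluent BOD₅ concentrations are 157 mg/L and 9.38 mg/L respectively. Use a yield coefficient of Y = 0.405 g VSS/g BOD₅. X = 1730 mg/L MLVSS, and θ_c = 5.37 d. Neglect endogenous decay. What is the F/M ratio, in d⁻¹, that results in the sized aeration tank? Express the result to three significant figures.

F/M ≈ 0.489 d⁻¹

V·X = Y·Q·ΔS·θ_c gives V = 0.405 × 2030 × (157 − 9.38) × 5.37 / 1730 = 376.7 m³.
F/M = Q·S₀ / (V·X) = 2030 × 157 / (376.7 × 1730) = 0.4890 g BOD₅·(g VSS·d)⁻¹.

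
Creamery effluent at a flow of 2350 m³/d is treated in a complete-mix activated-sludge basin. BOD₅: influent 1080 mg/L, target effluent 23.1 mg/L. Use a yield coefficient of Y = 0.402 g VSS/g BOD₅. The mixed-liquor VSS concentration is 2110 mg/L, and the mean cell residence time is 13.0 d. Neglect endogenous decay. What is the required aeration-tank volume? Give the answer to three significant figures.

Biomass mass balance (decay neglected): V·X = Y·Q·(S₀ − S)·θ_c, so V = 0.402 × 2350 × (1080 − 23.1) × 13.0 / 2110 = 6152 m³.

V ≈ 6150 m³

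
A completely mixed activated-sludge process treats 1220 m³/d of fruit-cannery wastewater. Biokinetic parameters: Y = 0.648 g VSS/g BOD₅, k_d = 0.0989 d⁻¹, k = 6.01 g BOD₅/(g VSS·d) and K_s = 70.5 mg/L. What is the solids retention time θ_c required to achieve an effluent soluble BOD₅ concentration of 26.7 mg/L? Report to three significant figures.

At the target effluent, Y k S/(K_s+S) = 0.648×6.01×26.7/97.20 = 1.070 d⁻¹.
Then 1/θ_c = μ − k_d = 1.070 − 0.0989 = 0.9709 d⁻¹, giving θ_c = 1.030 d.

θ_c ≈ 1.03 d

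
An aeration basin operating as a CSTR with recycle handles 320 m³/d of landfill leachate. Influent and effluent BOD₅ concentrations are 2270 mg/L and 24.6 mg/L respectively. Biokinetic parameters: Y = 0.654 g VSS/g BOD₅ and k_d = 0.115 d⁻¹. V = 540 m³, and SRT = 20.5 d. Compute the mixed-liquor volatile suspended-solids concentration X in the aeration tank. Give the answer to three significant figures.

X = Y·Q·ΔS·θ_c / [V·(1 + k_d θ_c)] = 0.654 × 320 × (2270 − 24.6) × 20.5 / [540 × (1 + 0.115 × 20.5)] = 5313 mg/L.

X ≈ 5310 mg/L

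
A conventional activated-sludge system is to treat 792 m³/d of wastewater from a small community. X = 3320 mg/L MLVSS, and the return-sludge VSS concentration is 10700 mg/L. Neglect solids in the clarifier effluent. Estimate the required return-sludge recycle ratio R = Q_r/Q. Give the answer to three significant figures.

R = Q_r/Q = X/(X_r − X) = 3320 / (10700 − 3320) = 0.4499.

R ≈ 0.450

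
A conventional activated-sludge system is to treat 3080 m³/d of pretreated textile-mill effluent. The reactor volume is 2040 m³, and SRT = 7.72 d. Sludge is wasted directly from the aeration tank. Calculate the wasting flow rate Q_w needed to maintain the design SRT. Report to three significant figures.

Q_w ≈ 264 m³/d

Wasting from the aeration tank: Q_w = V / θ_c = 2040 / 7.72 = 264.2 m³/d.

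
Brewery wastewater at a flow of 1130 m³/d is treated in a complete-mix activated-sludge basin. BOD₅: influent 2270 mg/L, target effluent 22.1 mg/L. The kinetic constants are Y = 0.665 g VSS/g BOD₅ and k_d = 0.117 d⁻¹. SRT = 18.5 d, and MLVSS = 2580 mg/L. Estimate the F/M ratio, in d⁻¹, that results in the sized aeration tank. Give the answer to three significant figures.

F/M ≈ 0.260 d⁻¹

Rearranging the biomass balance for a CMAS with decay, V = Y·Q·ΔS·θ_c / [X·(1+k_d θ_c)] = 0.665 × 1130 × (2270 − 22.1) × 18.5 / [2580 × (1 + 0.117 × 18.5)] = 3.12×10^7 / 8164 = 3828 m³.
Food-to-microorganism ratio F/M = Q S₀ / (V X) = 1130 × 2270 / (3828 × 2580) = 0.2598 d⁻¹.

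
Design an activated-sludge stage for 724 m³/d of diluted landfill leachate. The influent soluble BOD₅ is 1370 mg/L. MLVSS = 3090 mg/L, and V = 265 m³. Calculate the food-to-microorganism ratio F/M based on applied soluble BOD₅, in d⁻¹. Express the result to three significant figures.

Food-to-microorganism ratio F/M = Q S₀ / (V X) = 724 × 1370 / (265.0 × 3090) = 1.211 d⁻¹.

F/M ≈ 1.21 d⁻¹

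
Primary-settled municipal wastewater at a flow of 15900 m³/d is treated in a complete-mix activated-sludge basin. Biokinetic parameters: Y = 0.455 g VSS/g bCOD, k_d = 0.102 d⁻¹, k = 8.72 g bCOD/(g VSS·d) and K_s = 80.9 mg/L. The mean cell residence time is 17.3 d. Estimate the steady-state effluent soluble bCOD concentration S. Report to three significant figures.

From the Monod/SRT balance for a CMAS, S = K_s·(1+k_d θ_c)/[θ_c·(Y k − k_d) − 1] = 80.9 × (1 + 0.102 × 17.3) / [17.3 × (0.455 × 8.72 − 0.102) − 1] = 223.7 / 65.87 = 3.395 mg/L.

S ≈ 3.40 mg/L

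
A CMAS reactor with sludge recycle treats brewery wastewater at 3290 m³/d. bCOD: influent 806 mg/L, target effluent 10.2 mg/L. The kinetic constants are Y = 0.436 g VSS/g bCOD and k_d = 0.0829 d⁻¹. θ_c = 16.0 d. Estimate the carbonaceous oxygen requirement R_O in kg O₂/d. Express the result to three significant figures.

R_O ≈ 1920 kg O₂/d

Correct the yield for decay: Y_obs = Y/(1 + k_d θ_c) = 0.436 / (1 + 0.0829 × 16.0) = 0.436 / 2.326 = 0.1874.
Substrate removed = Q·(S₀ − S) = 3290 m³/d × (806 − 10.2) g/m³ = 2.62×10^6 g/d = 2618 kg/d.
P_X = Y_obs·Q·(S₀ − S) = 0.1874 × 2618 = 490.7 kg VSS/d.
Carbonaceous O₂ demand = substrate oxidised − cell-mass equivalent = 2618 − 1.42 × 490.7 = 1921 kg O₂/d.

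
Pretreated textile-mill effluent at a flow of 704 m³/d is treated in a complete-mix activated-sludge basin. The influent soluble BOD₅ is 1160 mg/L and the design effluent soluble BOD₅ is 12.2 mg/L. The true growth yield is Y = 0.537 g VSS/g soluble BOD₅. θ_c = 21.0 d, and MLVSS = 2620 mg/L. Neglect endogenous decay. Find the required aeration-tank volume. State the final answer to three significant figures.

V ≈ 3480 m³

With k_d = 0 the design equation reduces to V = Y Q (S₀−S) θ_c / X = 0.537 × 704 × (1160 − 12.2) × 21.0 / 2620 = 3478 m³.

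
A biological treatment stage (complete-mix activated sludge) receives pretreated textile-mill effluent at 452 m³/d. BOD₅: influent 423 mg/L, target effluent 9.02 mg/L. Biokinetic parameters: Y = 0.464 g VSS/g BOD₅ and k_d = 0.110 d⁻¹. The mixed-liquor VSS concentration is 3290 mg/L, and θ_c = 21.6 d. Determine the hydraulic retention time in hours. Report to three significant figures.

τ ≈ 8.97 h

Steady-state biomass mass balance: V·X·(1 + k_d·θ_c) = Y·Q·(S₀ − S)·θ_c, so V = 0.464 × 452 × (423 − 9.02) × 21.6 / [3290 × (1 + 0.110 × 21.6)] = 1.88×10^6 / 11107 = 168.8 m³.
Hydraulic retention time τ = V/Q = 168.8 / 452 = 0.3736 d = 8.965 h.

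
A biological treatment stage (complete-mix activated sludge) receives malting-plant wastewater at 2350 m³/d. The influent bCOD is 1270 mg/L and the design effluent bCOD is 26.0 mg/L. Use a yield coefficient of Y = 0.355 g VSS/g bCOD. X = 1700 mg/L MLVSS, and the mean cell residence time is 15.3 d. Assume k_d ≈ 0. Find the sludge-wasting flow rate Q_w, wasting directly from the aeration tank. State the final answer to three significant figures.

Q_w ≈ 610 m³/d

With k_d = 0 the design equation reduces to V = Y Q (S₀−S) θ_c / X = 0.355 × 2350 × (1270 − 26.0) × 15.3 / 1700 = 9340 m³.
Wasting from the aeration tank: Q_w = V / θ_c = 9340 / 15.3 = 610.5 m³/d.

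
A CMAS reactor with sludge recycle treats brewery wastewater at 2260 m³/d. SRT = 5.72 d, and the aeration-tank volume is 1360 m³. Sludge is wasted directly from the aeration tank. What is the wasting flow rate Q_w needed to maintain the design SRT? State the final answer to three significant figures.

With mixed-liquor wasting, θ_c = V/Q_w, so Q_w = V/θ_c = 1360/5.72 = 237.8 m³/d.

Q_w ≈ 238 m³/d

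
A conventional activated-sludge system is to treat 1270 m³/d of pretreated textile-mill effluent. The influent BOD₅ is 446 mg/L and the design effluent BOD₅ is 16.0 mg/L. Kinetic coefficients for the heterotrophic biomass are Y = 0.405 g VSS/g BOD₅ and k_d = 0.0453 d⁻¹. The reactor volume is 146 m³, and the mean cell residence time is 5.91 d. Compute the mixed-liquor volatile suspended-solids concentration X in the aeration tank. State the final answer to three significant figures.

X ≈ 7060 mg/L

X = Y·Q·ΔS·θ_c / [V·(1 + k_d θ_c)] = 0.405 × 1270 × (446 − 16.0) × 5.91 / [146 × (1 + 0.0453 × 5.91)] = 7062 mg/L.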